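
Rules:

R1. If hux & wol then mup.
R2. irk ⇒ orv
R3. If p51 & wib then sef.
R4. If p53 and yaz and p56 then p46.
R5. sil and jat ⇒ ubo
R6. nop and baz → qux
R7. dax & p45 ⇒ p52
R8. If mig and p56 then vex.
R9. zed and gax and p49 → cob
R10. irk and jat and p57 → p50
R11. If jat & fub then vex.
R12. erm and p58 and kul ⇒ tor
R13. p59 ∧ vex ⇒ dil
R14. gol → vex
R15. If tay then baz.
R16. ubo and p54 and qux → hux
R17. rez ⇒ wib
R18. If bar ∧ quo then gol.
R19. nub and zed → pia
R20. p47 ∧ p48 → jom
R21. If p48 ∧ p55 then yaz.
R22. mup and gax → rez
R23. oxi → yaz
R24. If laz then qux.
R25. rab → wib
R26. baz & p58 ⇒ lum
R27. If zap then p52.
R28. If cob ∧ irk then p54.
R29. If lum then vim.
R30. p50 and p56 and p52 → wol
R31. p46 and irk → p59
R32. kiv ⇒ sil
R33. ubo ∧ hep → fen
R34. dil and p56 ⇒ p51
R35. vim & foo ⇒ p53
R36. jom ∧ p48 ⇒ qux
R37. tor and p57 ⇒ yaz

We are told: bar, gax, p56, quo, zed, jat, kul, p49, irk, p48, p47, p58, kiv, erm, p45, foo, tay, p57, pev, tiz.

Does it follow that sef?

Forward chaining from the given facts derives: orv, cob, p50, tor, baz, gol, jom, lum, p54, vim, sil, p53, qux, yaz, p46, ubo, vex, hux, p59, dil, p51.
The only rule concluding sef is R3, which needs wib; that is never established.

No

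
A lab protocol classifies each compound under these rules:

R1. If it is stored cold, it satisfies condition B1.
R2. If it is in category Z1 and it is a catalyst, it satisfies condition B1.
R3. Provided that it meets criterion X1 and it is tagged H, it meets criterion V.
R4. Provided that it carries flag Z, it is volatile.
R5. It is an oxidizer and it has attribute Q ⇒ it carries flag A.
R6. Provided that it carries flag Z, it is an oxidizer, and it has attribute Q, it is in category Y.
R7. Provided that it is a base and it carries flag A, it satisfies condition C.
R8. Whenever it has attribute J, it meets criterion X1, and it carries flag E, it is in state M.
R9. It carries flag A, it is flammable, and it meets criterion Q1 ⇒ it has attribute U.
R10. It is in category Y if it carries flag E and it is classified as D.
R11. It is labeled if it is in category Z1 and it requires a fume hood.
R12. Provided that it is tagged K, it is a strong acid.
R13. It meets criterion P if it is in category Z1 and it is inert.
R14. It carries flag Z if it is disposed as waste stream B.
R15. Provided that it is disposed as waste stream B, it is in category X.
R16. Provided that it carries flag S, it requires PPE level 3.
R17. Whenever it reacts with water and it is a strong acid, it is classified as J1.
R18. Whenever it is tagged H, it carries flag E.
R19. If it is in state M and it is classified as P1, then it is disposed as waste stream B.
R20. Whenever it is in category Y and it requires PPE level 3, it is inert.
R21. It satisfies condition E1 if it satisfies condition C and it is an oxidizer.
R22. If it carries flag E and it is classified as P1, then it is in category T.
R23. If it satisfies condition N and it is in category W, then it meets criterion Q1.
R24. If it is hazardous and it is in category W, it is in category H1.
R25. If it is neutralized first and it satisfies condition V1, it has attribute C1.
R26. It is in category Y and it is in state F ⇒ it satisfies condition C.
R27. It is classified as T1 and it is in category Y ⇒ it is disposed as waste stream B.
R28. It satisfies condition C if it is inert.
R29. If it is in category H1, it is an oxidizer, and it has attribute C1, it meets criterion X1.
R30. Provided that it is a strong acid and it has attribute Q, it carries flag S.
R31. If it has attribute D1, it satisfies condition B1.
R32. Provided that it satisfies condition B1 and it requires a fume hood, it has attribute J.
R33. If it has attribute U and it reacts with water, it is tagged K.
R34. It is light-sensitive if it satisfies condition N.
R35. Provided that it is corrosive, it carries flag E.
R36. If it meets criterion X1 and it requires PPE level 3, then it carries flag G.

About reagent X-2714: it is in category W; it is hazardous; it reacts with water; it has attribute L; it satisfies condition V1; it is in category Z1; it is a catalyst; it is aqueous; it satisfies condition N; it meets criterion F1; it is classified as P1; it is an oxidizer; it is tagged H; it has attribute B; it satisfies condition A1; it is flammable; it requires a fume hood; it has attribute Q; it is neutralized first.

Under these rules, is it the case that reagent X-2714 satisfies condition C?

By R2 (it is in category Z1, it is a catalyst): it satisfies condition B1.
By R5 (it is an oxidizer, it has attribute Q): it carries flag A.
By R18 (it is tagged H): it carries flag E.
By R23 (it satisfies condition N, it is in category W): it meets criterion Q1.
By R24 (it is hazardous, it is in category W): it is in category H1.
By R25 (it is neutralized first, it satisfies condition V1): it has attribute C1.
By R29 (it is in category H1, it is an oxidizer, it has attribute C1): it meets criterion X1.
By R32 (it satisfies condition B1, it requires a fume hood): it has attribute J.
By R8 (it has attribute J, it meets criterion X1, it carries flag E): it is in state M.
By R9 (it carries flag A, it is flammable, it meets criterion Q1): it has attribute U.
By R19 (it is in state M, it is classified as P1): it is disposed as waste stream B.
By R33 (it has attribute U, it reacts with water): it is tagged K.
By R12 (it is tagged K): it is a strong acid.
By R14 (it is disposed as waste stream B): it carries flag Z.
By R30 (it is a strong acid, it has attribute Q): it carries flag S.
By R6 (it carries flag Z, it is an oxidizer, it has attribute Q): it is in category Y.
By R16 (it carries flag S): it requires PPE level 3.
By R20 (it is in category Y, it requires PPE level 3): it is inert.
By R28 (it is inert): it satisfies condition C.

Yes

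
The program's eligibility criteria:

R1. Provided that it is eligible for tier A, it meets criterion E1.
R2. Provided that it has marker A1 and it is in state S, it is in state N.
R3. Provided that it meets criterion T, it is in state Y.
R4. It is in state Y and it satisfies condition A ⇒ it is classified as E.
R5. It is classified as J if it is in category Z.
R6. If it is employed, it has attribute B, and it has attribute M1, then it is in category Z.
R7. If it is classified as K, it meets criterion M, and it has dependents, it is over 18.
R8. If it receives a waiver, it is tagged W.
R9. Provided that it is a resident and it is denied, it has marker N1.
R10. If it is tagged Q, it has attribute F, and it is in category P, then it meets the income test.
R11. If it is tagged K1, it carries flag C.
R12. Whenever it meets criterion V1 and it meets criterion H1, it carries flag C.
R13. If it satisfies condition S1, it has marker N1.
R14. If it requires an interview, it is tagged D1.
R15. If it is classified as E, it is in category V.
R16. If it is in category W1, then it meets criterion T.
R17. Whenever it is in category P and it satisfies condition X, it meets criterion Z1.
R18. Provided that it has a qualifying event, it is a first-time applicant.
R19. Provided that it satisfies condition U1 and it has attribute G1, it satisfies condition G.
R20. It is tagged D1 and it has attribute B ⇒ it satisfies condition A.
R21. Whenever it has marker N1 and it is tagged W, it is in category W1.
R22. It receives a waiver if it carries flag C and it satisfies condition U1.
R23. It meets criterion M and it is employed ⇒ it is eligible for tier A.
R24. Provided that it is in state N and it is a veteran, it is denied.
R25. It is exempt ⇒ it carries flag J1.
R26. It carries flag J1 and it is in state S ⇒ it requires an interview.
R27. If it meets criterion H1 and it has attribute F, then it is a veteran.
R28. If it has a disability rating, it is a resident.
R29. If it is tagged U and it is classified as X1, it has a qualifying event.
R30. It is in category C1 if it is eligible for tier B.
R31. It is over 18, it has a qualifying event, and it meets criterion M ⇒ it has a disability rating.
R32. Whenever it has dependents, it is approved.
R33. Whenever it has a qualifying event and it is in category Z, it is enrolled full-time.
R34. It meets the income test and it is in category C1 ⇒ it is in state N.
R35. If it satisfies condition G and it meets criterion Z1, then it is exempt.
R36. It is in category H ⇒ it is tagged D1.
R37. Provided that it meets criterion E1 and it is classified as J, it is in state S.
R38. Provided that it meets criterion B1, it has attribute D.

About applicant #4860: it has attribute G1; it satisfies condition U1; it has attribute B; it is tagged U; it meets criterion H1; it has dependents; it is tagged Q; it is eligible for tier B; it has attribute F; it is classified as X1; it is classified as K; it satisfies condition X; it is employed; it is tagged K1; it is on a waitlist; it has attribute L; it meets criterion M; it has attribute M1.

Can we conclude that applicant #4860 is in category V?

No

Forward chaining from the given facts derives: is in category Z, is over 18, carries flag C, satisfies condition G, receives a waiver, is eligible for tier A, is a veteran, has a qualifying event, is in category C1, has a disability rating, is approved, is enrolled full-time, meets criterion E1, is classified as J, is tagged W, is a first-time applicant, is a resident, is in state S.
The only rule concluding "it is in category V" is R15, which needs "it is classified as E"; that is never established.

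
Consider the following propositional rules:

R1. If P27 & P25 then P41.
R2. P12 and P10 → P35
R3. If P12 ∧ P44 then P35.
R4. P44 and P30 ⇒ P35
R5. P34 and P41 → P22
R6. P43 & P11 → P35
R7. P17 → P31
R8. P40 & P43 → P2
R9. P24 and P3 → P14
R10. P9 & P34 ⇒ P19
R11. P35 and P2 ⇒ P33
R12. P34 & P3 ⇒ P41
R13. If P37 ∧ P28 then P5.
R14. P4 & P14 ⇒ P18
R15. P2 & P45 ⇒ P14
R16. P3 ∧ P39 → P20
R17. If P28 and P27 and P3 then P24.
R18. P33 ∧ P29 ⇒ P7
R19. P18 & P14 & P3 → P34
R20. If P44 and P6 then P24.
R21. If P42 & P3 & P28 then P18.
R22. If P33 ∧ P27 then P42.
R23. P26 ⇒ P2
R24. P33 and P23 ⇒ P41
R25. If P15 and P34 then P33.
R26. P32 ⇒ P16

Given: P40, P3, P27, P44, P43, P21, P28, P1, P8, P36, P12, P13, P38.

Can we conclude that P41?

P35  (by R3: P12, P44)
P2  (by R8: P40, P43)
P33  (by R11: P35, P2)
P24  (by R17: P28, P27, P3)
P42  (by R22: P33, P27)
P14  (by R9: P24, P3)
P18  (by R21: P42, P3, P28)
P34  (by R19: P18, P14, P3)
P41  (by R12: P34, P3)

Yes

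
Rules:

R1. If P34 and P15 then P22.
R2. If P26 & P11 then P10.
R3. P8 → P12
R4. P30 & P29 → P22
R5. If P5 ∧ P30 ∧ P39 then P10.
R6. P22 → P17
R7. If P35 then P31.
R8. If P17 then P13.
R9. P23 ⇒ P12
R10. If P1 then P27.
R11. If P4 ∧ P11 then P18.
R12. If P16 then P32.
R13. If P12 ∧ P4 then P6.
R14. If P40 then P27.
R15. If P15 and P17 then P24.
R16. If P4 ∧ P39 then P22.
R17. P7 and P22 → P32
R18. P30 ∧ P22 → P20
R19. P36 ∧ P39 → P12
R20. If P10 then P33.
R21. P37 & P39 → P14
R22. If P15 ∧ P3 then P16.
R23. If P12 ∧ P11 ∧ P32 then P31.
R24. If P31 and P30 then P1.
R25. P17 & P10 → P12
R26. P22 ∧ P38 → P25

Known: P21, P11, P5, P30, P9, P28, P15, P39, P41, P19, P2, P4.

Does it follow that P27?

No

Forward chaining from the given facts derives: P10, P18, P22, P20, P33, P17, P13, P24, P12, P6.
Rules concluding P27: R10 needs P1; R14 needs P40 — none of these are established.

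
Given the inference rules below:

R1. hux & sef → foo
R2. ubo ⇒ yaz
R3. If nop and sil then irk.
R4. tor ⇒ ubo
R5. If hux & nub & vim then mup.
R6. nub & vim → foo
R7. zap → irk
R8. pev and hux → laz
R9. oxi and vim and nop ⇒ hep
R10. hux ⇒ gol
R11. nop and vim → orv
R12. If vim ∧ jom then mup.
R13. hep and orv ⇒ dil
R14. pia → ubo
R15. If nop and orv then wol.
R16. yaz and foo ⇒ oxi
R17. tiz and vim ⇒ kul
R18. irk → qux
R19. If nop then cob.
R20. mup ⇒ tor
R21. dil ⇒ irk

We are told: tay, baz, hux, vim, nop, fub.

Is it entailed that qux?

Forward chaining from the given facts derives: gol, orv, wol, cob.
The only rule concluding qux is R18, which needs irk; that is never established.

No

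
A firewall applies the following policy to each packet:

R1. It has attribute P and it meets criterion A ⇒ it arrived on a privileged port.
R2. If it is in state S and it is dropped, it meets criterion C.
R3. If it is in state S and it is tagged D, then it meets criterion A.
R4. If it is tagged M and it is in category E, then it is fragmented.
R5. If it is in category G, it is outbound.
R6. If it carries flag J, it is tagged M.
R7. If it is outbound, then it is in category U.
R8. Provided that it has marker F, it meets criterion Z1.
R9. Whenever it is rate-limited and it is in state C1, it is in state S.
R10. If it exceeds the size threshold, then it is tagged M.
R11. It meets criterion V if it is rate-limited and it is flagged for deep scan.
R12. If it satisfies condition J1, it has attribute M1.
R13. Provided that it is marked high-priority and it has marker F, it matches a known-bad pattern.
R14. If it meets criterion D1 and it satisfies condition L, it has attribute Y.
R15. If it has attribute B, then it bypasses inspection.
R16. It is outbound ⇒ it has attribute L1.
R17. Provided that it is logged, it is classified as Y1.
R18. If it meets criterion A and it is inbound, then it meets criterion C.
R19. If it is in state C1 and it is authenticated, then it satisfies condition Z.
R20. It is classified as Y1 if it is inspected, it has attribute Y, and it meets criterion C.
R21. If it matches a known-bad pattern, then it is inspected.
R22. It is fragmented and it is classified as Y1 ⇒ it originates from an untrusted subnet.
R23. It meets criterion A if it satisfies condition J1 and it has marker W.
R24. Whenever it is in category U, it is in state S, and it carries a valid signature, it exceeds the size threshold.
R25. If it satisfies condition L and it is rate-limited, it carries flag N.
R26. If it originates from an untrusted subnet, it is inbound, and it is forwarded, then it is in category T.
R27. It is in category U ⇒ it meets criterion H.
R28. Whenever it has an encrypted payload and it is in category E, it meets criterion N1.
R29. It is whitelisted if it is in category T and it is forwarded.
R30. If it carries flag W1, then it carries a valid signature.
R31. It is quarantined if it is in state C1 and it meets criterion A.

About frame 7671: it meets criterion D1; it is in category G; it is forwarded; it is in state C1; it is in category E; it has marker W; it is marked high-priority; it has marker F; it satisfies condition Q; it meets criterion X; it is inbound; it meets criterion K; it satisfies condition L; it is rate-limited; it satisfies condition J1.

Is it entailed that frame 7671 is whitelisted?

No

Forward chaining from the given facts derives: is outbound, is in category U, meets criterion Z1, is in state S, has attribute M1, matches a known-bad pattern, has attribute Y, has attribute L1, is inspected, meets criterion A, carries flag N, meets criterion H, is quarantined, meets criterion C, is classified as Y1.
The only rule concluding "it is whitelisted" is R29, which needs "it is in category T"; that is never established.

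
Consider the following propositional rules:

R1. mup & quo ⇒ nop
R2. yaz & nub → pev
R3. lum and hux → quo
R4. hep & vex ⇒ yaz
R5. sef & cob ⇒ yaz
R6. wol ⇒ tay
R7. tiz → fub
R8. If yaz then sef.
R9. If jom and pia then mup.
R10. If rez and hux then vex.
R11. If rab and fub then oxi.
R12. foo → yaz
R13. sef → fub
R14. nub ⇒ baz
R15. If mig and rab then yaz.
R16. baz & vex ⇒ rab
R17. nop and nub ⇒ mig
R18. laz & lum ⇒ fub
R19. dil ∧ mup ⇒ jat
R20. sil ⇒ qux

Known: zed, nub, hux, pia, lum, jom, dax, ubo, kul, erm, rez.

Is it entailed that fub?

quo  (by R3: lum, hux)
mup  (by R9: jom, pia)
vex  (by R10: rez, hux)
baz  (by R14: nub)
rab  (by R16: baz, vex)
nop  (by R1: mup, quo)
mig  (by R17: nop, nub)
yaz  (by R15: mig, rab)
sef  (by R8: yaz)
fub  (by R13: sef)

Yes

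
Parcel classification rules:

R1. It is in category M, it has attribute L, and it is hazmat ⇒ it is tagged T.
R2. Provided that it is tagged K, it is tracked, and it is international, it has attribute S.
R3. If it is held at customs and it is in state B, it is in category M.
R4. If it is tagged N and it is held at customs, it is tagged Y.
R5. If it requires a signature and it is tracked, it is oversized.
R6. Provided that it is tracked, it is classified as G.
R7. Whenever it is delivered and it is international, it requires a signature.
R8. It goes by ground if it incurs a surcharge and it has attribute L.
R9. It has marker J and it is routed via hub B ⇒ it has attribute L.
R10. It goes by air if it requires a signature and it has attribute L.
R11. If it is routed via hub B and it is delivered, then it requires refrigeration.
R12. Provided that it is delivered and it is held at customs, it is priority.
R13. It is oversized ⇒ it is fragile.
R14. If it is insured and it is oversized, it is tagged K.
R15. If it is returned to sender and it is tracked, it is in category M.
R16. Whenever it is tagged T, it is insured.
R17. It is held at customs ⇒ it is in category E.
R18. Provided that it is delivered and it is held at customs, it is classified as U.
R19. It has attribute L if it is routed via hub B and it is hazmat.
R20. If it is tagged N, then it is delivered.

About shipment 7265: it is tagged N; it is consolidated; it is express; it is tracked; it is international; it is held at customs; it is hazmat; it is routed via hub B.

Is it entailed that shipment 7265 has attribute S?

Forward chaining from the given facts derives: is tagged Y, is classified as G, is in category E, has attribute L, is delivered, requires a signature, goes by air, requires refrigeration, is priority, is classified as U, is oversized, is fragile.
The only rule concluding "it has attribute S" is R2, which needs "it is tagged K"; that is never established.

No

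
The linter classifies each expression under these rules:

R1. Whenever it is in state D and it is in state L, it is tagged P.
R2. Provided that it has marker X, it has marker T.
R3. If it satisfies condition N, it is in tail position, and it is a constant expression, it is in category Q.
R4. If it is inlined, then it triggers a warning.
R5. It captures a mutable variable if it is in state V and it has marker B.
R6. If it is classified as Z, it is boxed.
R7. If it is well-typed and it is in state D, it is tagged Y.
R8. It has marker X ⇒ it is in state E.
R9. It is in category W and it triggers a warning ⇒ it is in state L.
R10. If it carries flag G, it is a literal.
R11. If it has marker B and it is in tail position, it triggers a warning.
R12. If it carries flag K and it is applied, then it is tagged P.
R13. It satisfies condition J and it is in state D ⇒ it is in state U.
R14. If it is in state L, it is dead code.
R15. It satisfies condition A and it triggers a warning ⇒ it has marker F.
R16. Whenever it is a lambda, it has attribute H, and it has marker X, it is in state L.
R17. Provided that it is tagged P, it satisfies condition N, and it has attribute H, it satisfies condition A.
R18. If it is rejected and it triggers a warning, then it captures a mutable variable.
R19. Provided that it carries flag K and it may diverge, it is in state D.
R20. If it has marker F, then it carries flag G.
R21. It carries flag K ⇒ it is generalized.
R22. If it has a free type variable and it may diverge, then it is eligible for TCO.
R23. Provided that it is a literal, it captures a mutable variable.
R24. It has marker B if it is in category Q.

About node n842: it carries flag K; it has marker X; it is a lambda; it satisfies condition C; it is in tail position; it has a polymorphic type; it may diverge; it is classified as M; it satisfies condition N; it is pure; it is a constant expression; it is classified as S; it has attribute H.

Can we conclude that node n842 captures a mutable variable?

Yes

By R3 (it satisfies condition N, it is in tail position, it is a constant expression): it is in category Q.
By R16 (it is a lambda, it has attribute H, it has marker X): it is in state L.
By R19 (it carries flag K, it may diverge): it is in state D.
By R24 (it is in category Q): it has marker B.
By R1 (it is in state D, it is in state L): it is tagged P.
By R11 (it has marker B, it is in tail position): it triggers a warning.
By R17 (it is tagged P, it satisfies condition N, it has attribute H): it satisfies condition A.
By R15 (it satisfies condition A, it triggers a warning): it has marker F.
By R20 (it has marker F): it carries flag G.
By R10 (it carries flag G): it is a literal.
By R23 (it is a literal): it captures a mutable variable.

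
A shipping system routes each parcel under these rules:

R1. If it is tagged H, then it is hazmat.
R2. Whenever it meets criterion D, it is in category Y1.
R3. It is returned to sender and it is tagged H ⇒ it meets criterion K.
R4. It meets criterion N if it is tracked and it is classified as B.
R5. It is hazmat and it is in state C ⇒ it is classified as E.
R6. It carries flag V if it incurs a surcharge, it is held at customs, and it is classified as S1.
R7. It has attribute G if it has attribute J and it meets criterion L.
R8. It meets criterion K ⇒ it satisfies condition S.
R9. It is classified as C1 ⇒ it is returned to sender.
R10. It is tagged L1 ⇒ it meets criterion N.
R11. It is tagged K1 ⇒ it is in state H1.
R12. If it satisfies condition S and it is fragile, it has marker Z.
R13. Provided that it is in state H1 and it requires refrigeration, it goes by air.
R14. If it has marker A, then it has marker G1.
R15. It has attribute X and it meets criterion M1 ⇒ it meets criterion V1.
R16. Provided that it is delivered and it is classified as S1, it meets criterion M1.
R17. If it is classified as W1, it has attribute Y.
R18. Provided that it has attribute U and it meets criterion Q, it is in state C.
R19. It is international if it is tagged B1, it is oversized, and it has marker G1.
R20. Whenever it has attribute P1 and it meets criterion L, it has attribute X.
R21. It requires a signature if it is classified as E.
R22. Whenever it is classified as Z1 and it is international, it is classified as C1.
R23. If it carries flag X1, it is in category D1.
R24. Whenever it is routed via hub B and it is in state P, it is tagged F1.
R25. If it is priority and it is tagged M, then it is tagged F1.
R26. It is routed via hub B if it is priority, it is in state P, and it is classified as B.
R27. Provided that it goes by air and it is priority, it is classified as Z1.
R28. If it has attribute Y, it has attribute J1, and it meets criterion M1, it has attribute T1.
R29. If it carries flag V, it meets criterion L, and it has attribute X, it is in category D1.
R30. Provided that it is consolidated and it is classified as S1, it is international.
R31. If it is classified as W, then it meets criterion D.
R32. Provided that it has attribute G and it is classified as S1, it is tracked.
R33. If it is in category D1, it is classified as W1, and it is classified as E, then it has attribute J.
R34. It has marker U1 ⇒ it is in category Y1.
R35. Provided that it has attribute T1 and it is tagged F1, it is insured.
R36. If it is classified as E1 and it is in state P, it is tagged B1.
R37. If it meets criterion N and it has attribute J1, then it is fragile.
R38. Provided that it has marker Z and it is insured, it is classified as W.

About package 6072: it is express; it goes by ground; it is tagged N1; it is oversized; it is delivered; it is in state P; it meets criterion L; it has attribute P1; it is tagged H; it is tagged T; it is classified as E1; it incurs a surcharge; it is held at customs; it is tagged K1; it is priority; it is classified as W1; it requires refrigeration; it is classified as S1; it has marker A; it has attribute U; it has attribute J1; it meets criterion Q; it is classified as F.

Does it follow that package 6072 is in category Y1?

No

Forward chaining from the given facts derives: is hazmat, carries flag V, is in state H1, goes by air, has marker G1, meets criterion M1, has attribute Y, is in state C, has attribute X, is classified as Z1, has attribute T1, is in category D1, is tagged B1, is classified as E, meets criterion V1, is international, requires a signature, is classified as C1, has attribute J, has attribute G, is returned to sender, is tracked, meets criterion K, satisfies condition S.
Rules concluding "it is in category Y1": R2 needs "it meets criterion D"; R34 needs "it has marker U1" — none of these are established.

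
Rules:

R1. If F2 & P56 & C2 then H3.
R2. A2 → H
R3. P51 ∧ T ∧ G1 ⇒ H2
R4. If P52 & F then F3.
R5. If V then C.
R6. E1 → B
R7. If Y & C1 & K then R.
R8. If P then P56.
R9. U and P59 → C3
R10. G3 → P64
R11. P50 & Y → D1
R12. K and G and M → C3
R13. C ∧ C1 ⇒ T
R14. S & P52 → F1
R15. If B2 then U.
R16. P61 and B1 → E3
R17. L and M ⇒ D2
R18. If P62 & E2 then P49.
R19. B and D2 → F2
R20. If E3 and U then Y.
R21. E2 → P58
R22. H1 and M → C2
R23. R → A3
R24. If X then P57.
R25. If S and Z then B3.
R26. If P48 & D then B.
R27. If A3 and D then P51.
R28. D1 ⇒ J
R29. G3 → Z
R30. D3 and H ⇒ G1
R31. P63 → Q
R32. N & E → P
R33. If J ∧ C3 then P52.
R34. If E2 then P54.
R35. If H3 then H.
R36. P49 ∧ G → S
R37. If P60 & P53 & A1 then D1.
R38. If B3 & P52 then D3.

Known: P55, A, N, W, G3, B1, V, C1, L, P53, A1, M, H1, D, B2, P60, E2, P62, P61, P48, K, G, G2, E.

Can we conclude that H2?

C  (by R5: V)
C3  (by R12: K, G, M)
T  (by R13: C, C1)
U  (by R15: B2)
E3  (by R16: P61, B1)
D2  (by R17: L, M)
P49  (by R18: P62, E2)
Y  (by R20: E3, U)
C2  (by R22: H1, M)
B  (by R26: P48, D)
Z  (by R29: G3)
P  (by R32: N, E)
S  (by R36: P49, G)
D1  (by R37: P60, P53, A1)
R  (by R7: Y, C1, K)
P56  (by R8: P)
F2  (by R19: B, D2)
A3  (by R23: R)
B3  (by R25: S, Z)
P51  (by R27: A3, D)
J  (by R28: D1)
P52  (by R33: J, C3)
D3  (by R38: B3, P52)
H3  (by R1: F2, P56, C2)
H  (by R35: H3)
G1  (by R30: D3, H)
H2  (by R3: P51, T, G1)

Yes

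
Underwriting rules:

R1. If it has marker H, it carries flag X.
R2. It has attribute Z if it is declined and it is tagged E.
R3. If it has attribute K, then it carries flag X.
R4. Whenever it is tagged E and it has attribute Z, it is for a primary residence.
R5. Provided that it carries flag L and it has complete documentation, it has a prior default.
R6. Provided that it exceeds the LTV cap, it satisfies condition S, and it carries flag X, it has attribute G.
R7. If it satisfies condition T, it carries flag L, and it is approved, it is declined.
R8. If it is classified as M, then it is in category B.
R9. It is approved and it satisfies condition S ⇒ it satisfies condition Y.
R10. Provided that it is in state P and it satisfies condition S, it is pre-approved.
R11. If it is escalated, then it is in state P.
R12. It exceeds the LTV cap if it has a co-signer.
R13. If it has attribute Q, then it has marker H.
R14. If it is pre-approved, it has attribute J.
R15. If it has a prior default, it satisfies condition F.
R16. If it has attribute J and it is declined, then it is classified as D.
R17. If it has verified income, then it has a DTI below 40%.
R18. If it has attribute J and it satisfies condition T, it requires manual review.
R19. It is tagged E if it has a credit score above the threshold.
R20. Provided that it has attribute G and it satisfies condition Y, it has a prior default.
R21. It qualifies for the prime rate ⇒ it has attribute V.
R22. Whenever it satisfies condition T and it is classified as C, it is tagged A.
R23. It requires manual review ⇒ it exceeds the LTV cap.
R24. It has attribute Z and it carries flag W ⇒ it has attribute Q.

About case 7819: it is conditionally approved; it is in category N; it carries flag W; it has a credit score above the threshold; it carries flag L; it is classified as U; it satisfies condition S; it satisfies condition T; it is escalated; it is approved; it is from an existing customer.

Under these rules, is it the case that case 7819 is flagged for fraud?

No

Forward chaining from the given facts derives: is declined, satisfies condition Y, is in state P, is tagged E, has attribute Z, is for a primary residence, is pre-approved, has attribute J, is classified as D, requires manual review, exceeds the LTV cap, has attribute Q, has marker H, carries flag X, has attribute G, has a prior default, satisfies condition F.
No rule has "it is flagged for fraud" as its conclusion, and it is not among the given facts.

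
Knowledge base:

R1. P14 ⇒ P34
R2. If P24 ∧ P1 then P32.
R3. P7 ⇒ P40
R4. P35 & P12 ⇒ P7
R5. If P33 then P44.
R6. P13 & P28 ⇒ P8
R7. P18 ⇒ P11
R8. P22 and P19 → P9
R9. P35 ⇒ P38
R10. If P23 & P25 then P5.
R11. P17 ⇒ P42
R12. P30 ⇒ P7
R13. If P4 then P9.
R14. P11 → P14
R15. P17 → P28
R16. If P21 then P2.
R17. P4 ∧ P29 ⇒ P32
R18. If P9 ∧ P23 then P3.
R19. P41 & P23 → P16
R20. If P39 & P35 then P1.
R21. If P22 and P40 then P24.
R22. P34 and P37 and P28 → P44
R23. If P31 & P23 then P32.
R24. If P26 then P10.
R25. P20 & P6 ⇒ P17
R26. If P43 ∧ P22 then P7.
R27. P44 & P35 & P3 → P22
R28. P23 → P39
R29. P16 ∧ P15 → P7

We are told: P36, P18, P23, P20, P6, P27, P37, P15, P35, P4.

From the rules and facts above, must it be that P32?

No

Forward chaining from the given facts derives: P11, P38, P9, P14, P3, P17, P39, P34, P42, P28, P1, P44, P22.
Rules concluding P32: R2 needs P24; R17 needs P29; R23 needs P31 — none of these are established.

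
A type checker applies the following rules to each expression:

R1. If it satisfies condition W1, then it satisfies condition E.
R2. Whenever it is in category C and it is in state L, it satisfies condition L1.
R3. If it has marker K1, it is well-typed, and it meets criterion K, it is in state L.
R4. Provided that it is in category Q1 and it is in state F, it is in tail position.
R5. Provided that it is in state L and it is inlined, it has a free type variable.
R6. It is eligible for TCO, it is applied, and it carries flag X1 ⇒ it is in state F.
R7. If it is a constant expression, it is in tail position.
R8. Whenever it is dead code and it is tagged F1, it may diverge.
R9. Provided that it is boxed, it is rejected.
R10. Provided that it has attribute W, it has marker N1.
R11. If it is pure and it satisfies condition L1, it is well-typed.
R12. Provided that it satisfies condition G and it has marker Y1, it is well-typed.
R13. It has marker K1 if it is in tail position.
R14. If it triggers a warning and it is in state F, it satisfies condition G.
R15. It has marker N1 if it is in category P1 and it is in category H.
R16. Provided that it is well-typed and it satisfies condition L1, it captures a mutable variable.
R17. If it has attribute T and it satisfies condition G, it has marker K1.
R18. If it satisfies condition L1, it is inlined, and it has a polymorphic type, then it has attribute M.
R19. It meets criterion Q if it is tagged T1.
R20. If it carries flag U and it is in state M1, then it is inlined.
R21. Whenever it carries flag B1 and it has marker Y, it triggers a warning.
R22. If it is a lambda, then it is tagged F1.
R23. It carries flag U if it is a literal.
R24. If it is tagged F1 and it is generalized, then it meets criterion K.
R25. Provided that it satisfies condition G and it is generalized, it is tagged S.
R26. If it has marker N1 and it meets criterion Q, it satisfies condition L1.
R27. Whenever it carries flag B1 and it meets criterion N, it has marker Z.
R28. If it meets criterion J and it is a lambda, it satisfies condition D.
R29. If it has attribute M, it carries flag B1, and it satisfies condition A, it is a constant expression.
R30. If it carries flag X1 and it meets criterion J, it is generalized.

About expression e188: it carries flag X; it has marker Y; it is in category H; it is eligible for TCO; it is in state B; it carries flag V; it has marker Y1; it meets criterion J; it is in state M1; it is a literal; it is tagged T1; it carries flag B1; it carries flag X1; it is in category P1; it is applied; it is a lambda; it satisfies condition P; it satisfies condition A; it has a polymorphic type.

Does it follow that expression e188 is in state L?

Yes

By R6 (it is eligible for TCO, it is applied, it carries flag X1): it is in state F.
By R15 (it is in category P1, it is in category H): it has marker N1.
By R19 (it is tagged T1): it meets criterion Q.
By R21 (it carries flag B1, it has marker Y): it triggers a warning.
By R22 (it is a lambda): it is tagged F1.
By R23 (it is a literal): it carries flag U.
By R26 (it has marker N1, it meets criterion Q): it satisfies condition L1.
By R30 (it carries flag X1, it meets criterion J): it is generalized.
By R14 (it triggers a warning, it is in state F): it satisfies condition G.
By R20 (it carries flag U, it is in state M1): it is inlined.
By R24 (it is tagged F1, it is generalized): it meets criterion K.
By R12 (it satisfies condition G, it has marker Y1): it is well-typed.
By R18 (it satisfies condition L1, it is inlined, it has a polymorphic type): it has attribute M.
By R29 (it has attribute M, it carries flag B1, it satisfies condition A): it is a constant expression.
By R7 (it is a constant expression): it is in tail position.
By R13 (it is in tail position): it has marker K1.
By R3 (it has marker K1, it is well-typed, it meets criterion K): it is in state L.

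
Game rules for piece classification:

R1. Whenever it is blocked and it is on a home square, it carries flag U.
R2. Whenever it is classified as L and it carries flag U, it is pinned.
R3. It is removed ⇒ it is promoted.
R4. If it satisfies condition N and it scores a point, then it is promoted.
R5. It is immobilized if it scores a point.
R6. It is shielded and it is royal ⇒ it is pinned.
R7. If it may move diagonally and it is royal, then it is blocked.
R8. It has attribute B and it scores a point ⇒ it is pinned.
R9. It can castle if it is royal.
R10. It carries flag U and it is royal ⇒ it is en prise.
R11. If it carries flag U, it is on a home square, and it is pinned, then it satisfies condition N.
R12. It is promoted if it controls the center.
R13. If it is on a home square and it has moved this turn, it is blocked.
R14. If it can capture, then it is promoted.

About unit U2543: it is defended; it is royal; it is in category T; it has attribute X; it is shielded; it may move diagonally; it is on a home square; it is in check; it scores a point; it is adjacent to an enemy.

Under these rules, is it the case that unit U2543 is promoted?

By R6 (it is shielded, it is royal): it is pinned.
By R7 (it may move diagonally, it is royal): it is blocked.
By R1 (it is blocked, it is on a home square): it carries flag U.
By R11 (it carries flag U, it is on a home square, it is pinned): it satisfies condition N.
By R4 (it satisfies condition N, it scores a point): it is promoted.

Yes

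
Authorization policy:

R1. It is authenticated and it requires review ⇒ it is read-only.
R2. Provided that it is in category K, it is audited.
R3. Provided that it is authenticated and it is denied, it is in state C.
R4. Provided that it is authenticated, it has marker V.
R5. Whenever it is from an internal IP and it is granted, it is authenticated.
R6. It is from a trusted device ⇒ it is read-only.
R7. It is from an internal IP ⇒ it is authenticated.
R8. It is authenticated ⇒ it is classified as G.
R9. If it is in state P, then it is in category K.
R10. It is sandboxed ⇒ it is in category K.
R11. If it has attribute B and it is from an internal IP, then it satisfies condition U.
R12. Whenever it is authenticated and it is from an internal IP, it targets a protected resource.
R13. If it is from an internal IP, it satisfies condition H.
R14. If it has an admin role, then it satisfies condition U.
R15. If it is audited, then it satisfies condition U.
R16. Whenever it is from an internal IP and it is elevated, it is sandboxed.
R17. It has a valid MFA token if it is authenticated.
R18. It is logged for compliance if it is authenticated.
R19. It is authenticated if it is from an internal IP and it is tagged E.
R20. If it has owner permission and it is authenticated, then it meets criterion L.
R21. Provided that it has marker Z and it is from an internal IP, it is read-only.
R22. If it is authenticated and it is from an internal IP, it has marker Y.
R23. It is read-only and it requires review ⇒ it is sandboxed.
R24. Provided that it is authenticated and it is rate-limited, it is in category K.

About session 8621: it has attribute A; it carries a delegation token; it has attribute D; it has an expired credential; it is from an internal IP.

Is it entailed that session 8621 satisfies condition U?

Forward chaining from the given facts derives: is authenticated, is classified as G, targets a protected resource, satisfies condition H, has a valid MFA token, is logged for compliance, has marker Y, has marker V.
Rules concluding "it satisfies condition U": R11 needs "it has attribute B"; R14 needs "it has an admin role"; R15 needs "it is audited" — none of these are established.

No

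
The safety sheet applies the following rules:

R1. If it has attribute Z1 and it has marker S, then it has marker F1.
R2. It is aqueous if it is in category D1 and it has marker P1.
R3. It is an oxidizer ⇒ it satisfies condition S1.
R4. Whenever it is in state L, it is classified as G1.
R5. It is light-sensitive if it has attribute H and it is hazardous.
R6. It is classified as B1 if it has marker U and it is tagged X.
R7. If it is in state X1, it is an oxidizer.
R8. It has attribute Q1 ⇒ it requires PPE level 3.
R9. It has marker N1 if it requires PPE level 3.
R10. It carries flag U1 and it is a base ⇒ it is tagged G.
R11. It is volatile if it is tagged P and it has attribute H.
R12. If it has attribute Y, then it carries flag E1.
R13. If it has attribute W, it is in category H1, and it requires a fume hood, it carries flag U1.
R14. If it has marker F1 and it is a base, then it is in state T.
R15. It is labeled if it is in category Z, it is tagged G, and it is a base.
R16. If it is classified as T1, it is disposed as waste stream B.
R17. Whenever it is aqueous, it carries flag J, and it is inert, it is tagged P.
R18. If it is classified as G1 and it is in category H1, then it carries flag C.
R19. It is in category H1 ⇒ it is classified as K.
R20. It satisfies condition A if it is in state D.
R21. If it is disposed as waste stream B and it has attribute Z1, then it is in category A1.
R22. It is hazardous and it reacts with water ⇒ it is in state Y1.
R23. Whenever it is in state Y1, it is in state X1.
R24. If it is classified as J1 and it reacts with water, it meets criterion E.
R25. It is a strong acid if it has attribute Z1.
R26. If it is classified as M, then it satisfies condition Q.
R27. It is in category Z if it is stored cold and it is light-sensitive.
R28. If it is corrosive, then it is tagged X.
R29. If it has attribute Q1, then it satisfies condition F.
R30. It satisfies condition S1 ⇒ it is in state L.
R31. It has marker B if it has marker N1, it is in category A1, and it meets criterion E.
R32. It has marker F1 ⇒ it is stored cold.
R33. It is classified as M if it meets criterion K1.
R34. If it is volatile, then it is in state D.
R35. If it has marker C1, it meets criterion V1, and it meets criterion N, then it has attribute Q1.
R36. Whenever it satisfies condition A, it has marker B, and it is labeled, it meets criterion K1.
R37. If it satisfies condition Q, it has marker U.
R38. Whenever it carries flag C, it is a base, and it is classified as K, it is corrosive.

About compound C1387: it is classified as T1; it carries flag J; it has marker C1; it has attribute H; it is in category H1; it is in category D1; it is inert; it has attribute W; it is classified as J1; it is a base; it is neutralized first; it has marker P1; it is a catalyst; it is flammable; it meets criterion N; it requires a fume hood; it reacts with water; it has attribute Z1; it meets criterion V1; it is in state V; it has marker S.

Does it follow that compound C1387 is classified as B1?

Forward chaining from the given facts derives: has marker F1, is aqueous, carries flag U1, is in state T, is disposed as waste stream B, is tagged P, is classified as K, is in category A1, meets criterion E, is a strong acid, is stored cold, has attribute Q1, requires PPE level 3, has marker N1, is tagged G, is volatile, satisfies condition F, has marker B, is in state D, satisfies condition A.
The only rule concluding "it is classified as B1" is R6, which needs "it has marker U"; that is never established.

No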